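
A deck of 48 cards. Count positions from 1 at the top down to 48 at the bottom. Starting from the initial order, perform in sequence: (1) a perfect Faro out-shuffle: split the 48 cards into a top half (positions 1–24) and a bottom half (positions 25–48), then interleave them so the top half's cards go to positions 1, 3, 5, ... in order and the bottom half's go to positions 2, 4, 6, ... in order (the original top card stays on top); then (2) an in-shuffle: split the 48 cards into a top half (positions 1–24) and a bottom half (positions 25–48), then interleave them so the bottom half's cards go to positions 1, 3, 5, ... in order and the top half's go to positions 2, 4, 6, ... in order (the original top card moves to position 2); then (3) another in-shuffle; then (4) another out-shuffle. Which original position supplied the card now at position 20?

Undo the operations in reverse order, starting from position 20:
  undo op 4 (out-shuffle, from bottom half): 20 ← 34
  undo op 3 (in-shuffle, from top half): 34 ← 17
  undo op 2 (in-shuffle, from bottom half): 17 ← 33
  undo op 1 (out-shuffle, from top half): 33 ← 17
So the card at position 20 came from original position 17.

17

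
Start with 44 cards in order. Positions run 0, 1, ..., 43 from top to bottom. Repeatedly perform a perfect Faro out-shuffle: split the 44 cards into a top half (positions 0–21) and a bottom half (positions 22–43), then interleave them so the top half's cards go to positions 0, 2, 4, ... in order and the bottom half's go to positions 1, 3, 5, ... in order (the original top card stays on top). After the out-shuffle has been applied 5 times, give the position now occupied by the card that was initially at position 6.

Track the card's position through each out-shuffle:
6 → 12 → 24 → 5 → 10 → 20

20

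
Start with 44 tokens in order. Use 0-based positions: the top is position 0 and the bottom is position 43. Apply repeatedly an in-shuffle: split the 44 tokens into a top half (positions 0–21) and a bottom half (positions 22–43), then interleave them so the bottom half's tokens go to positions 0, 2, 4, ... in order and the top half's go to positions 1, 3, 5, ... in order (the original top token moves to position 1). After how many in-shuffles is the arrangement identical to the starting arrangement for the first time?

12

The in-shuffle permutes the 44 positions with cycle lengths [2, 4, 4, 4, 6, 12, 12].
Every token is home exactly when every cycle has completed a whole number of laps, i.e. after lcm(2, 4, 6, 12) = 12 in-shuffles.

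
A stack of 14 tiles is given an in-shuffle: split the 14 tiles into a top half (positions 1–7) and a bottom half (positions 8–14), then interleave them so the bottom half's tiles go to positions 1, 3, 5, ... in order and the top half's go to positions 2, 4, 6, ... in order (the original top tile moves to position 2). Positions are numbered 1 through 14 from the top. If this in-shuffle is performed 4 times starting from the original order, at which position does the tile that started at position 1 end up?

Track the tile's position through each in-shuffle:
1 → 2 → 4 → 8 → 1

1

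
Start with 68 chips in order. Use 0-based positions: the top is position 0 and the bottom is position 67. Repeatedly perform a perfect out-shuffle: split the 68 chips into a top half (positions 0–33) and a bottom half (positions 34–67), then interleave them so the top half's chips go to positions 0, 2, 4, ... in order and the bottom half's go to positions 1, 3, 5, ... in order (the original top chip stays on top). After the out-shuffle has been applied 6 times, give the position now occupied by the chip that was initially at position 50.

Track the chip's position through each out-shuffle:
50 → 33 → 66 → 65 → 63 → 59 → 51

51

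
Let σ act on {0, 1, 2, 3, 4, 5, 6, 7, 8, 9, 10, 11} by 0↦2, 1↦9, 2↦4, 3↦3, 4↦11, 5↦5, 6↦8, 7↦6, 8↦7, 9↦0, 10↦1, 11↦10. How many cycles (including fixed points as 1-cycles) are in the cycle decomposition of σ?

4

Cycle decomposition: (0 2 4 11 10 1 9) (3) (5) (6 8 7).
4 cycles.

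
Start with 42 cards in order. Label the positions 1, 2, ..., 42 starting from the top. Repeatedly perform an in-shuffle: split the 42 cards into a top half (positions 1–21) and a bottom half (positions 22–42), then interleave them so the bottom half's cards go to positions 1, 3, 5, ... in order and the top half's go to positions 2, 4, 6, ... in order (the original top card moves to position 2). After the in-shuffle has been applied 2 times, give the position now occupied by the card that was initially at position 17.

25

Track the card's position through each in-shuffle:
17 → 34 → 25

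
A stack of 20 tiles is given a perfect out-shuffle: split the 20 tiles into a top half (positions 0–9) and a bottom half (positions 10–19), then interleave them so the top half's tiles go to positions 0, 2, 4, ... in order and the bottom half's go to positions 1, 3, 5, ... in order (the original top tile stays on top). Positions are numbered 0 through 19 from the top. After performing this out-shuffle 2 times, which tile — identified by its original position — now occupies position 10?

Work backwards from position 10, undoing one out-shuffle at a time:
10 ← 5 ← 12
So the tile now at position 10 started at position 12.

12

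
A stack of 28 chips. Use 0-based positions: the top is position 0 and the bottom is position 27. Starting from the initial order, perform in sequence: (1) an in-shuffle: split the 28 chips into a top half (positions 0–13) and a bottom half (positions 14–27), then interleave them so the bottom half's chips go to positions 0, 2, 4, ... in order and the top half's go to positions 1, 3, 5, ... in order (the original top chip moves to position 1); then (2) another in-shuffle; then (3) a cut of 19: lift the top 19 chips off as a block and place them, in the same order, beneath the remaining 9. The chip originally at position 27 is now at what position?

5

Track the chip from position 27 forward through each operation:
  after op 1 (in-shuffle): 27 → 26
  after op 2 (in-shuffle): 26 → 24
  after op 3 (cut 19): 24 → 5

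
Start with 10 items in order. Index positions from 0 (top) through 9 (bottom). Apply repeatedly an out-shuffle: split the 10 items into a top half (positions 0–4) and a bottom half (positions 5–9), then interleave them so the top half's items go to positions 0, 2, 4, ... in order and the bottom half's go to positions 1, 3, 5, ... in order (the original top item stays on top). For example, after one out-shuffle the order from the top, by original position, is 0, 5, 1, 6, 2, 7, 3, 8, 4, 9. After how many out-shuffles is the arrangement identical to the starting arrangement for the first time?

The out-shuffle permutes the 10 positions with cycle lengths [1, 1, 2, 6].
Every item is home exactly when every cycle has completed a whole number of laps, i.e. after lcm(1, 2, 6) = 6 out-shuffles.

6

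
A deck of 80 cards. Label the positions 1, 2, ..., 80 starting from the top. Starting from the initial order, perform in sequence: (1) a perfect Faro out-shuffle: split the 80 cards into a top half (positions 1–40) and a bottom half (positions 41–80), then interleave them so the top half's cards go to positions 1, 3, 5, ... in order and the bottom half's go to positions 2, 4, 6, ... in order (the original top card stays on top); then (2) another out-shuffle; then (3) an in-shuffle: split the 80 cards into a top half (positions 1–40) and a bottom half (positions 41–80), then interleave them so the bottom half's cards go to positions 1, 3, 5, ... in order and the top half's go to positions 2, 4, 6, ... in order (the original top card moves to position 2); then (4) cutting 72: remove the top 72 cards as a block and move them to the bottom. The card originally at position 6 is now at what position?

Track the card from position 6 forward through each operation:
  after op 1 (out-shuffle): 6 → 11
  after op 2 (out-shuffle): 11 → 21
  after op 3 (in-shuffle): 21 → 42
  after op 4 (cut 72): 42 → 50

50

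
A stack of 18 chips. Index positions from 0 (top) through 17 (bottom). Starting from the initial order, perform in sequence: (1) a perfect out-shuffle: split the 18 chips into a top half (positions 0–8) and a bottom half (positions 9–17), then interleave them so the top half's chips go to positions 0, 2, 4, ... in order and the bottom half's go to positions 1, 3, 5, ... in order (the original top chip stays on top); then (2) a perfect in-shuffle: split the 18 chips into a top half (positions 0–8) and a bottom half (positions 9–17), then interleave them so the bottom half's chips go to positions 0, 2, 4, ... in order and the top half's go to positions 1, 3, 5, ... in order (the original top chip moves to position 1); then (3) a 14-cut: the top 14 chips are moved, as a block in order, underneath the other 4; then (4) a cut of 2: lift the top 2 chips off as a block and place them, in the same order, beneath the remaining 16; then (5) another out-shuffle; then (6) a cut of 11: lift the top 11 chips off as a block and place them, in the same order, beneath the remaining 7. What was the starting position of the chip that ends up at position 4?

8

Undo the operations in reverse order, starting from position 4:
  undo op 6 (cut 11): 4 ← 15
  undo op 5 (out-shuffle, from bottom half): 15 ← 16
  undo op 4 (cut 2): 16 ← 0
  undo op 3 (cut 14): 0 ← 14
  undo op 2 (in-shuffle, from bottom half): 14 ← 16
  undo op 1 (out-shuffle, from top half): 16 ← 8
So the chip at position 4 came from original position 8.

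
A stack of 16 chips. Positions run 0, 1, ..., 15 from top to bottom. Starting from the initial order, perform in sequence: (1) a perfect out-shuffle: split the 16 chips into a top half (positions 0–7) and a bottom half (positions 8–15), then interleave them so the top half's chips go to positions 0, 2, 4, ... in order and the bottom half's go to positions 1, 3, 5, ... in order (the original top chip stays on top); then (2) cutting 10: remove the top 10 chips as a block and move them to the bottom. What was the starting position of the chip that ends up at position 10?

Undo the operations in reverse order, starting from position 10:
  undo op 2 (cut 10): 10 ← 4
  undo op 1 (out-shuffle, from top half): 4 ← 2
So the chip at position 10 came from original position 2.

2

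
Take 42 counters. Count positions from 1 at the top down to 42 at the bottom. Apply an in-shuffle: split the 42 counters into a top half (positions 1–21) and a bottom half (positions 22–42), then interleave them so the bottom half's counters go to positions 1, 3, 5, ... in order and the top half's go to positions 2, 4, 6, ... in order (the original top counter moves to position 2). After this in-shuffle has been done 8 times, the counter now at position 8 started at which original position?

Work backwards from position 8, undoing one in-shuffle at a time:
8 ← 4 ← 2 ← 1 ← 22 ← 11 ← 27 ← 35 ← 39
So the counter now at position 8 started at position 39.

39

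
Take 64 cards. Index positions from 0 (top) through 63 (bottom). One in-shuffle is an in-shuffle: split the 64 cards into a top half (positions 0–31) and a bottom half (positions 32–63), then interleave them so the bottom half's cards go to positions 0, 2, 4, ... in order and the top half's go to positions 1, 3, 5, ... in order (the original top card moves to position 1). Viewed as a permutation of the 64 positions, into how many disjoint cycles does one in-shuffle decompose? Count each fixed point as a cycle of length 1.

Trace each unvisited position around until it returns:
(0 1 3 7 15 31 ... len 12) (2 5 11 23 47 30 ... len 12) (4 9 19 39 14 29 ... len 12) (6 13 27 55 46 28 ... len 12) (10 21 43 22 45 26 ... len 12) (12 25 51 38)
6 cycles in total.

6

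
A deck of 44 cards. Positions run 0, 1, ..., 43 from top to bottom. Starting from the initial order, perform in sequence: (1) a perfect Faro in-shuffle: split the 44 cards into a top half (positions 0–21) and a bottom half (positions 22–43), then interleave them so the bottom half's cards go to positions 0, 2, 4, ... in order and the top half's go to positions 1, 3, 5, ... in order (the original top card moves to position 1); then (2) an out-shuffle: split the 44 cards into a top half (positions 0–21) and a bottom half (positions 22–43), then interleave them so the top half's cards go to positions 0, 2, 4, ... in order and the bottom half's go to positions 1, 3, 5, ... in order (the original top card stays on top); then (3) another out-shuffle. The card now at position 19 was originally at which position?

Undo the operations in reverse order, starting from position 19:
  undo op 3 (out-shuffle, from bottom half): 19 ← 31
  undo op 2 (out-shuffle, from bottom half): 31 ← 37
  undo op 1 (in-shuffle, from top half): 37 ← 18
So the card at position 19 came from original position 18.

18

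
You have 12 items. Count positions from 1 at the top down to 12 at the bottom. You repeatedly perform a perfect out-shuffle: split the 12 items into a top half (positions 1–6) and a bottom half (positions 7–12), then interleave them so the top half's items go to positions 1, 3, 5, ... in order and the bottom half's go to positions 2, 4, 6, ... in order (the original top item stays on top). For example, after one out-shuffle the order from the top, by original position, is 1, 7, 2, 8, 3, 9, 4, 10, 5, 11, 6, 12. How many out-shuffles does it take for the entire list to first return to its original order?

10

The out-shuffle permutes the 12 positions with cycle lengths [1, 1, 10].
Every item is home exactly when every cycle has completed a whole number of laps, i.e. after lcm(1, 10) = 10 out-shuffles.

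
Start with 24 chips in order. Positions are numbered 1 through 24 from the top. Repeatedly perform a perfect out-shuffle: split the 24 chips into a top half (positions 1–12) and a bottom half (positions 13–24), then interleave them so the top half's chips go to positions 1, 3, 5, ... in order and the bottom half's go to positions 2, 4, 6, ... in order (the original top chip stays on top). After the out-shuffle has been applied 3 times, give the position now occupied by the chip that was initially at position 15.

21

Track the chip's position through each out-shuffle:
15 → 6 → 11 → 21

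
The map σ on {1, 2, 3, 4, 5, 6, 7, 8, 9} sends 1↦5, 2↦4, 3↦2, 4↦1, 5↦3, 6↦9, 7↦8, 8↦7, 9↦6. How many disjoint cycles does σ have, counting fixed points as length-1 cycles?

3

Cycle decomposition: (1 5 3 2 4) (6 9) (7 8).
3 cycles.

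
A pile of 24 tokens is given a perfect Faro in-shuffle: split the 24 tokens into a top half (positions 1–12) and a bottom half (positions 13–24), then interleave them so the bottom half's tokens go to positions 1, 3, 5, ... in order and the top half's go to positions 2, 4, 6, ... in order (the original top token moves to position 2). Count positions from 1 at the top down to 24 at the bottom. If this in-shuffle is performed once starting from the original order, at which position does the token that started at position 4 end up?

Track the token's position through each in-shuffle:
4 → 8

8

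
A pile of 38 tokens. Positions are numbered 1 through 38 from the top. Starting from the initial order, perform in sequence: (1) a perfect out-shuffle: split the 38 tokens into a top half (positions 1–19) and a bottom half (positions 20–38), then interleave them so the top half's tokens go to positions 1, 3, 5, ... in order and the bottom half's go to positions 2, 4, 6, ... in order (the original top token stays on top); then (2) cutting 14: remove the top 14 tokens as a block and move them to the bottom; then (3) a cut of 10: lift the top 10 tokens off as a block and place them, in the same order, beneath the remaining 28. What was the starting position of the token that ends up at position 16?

Undo the operations in reverse order, starting from position 16:
  undo op 3 (cut 10): 16 ← 26
  undo op 2 (cut 14): 26 ← 2
  undo op 1 (out-shuffle, from bottom half): 2 ← 20
So the token at position 16 came from original position 20.

20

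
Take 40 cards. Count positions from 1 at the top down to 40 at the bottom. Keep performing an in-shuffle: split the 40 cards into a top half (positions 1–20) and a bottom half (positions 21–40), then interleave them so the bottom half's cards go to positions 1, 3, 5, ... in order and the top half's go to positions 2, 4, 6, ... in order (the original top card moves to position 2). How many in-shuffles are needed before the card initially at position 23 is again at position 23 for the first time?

20

Follow position 23 under repeated in-shuffles:
23 → 5 → 10 → 20 → 40 → 39 → 37 → 33 → 25 → 9 → 18 → 36 → 31 → 21 → 1 → 2 → 4 → 8 → 16 → 32 → 23
It first returns after 20 in-shuffles.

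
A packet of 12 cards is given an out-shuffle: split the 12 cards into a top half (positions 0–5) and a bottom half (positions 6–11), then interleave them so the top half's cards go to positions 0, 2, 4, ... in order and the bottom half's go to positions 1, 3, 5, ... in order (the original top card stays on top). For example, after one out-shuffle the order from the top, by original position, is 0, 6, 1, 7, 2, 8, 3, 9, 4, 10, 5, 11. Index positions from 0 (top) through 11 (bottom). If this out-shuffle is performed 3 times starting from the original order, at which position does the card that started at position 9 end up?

6

Track the card's position through each out-shuffle:
9 → 7 → 3 → 6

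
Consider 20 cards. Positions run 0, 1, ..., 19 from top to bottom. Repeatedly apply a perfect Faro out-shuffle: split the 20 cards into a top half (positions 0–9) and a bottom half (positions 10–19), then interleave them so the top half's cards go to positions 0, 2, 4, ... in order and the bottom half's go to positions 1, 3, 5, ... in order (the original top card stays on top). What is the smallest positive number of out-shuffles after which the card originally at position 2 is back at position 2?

18

Follow position 2 under repeated out-shuffles:
2 → 4 → 8 → 16 → 13 → 7 → 14 → 9 → 18 → 17 → 15 → 11 → 3 → 6 → 12 → 5 → 10 → 1 → 2
It first returns after 18 out-shuffles.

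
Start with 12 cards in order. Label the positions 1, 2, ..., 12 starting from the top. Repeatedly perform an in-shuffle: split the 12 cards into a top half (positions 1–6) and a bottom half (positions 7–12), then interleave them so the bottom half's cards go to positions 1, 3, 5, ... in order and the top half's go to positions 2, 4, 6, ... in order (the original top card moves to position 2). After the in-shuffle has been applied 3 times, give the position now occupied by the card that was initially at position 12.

Track the card's position through each in-shuffle:
12 → 11 → 9 → 5

5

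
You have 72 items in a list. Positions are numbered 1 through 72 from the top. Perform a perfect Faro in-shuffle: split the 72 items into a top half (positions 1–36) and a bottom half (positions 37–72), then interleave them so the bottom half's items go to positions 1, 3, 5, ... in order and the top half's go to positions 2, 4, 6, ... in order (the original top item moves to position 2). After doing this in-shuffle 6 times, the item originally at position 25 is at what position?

Track the item's position through each in-shuffle:
25 → 50 → 27 → 54 → 35 → 70 → 67

67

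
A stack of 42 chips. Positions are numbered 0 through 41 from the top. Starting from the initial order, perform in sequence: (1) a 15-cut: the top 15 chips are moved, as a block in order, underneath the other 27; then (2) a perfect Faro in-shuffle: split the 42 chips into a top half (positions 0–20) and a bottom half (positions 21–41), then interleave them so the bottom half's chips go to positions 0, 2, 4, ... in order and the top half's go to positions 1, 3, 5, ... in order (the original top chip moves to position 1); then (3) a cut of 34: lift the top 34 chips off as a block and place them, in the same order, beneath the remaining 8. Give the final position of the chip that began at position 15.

9

Track the chip from position 15 forward through each operation:
  after op 1 (cut 15): 15 → 0
  after op 2 (in-shuffle): 0 → 1
  after op 3 (cut 34): 1 → 9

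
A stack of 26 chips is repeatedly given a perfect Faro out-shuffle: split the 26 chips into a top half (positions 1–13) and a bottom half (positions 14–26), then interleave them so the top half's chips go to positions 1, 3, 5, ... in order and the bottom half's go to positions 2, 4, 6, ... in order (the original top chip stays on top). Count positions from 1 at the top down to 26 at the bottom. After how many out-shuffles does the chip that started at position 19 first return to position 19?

Follow position 19 under repeated out-shuffles:
19 → 12 → 23 → 20 → 14 → 2 → 3 → 5 → 9 → 17 → 8 → 15 → 4 → 7 → 13 → 25 → 24 → 22 → 18 → 10 → 19
It first returns after 20 out-shuffles.

20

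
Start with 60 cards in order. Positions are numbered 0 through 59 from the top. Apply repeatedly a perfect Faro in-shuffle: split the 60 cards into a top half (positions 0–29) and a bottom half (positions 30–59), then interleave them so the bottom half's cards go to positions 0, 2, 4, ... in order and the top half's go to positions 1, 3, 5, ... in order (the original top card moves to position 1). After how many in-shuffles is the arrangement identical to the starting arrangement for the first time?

The in-shuffle permutes the 60 positions with cycle lengths [60].
Every card is home exactly when every cycle has completed a whole number of laps, i.e. after lcm(60) = 60 in-shuffles.

60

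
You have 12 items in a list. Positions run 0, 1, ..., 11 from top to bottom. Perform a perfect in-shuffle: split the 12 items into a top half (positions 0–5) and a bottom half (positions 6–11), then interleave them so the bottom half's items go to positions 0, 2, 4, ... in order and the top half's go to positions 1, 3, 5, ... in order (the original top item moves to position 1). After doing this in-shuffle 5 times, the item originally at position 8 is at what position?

1

Track the item's position through each in-shuffle:
8 → 4 → 9 → 6 → 0 → 1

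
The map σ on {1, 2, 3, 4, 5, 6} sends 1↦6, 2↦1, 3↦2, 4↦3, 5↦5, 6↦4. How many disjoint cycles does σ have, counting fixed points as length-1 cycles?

2

Cycle decomposition: (1 6 4 3 2) (5).
2 cycles.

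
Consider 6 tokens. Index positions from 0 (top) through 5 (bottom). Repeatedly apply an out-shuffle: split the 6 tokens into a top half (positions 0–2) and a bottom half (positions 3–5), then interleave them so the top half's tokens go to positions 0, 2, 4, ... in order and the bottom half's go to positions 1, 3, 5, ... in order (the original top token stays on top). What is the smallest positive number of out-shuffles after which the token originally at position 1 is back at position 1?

Follow position 1 under repeated out-shuffles:
1 → 2 → 4 → 3 → 1
It first returns after 4 out-shuffles.

4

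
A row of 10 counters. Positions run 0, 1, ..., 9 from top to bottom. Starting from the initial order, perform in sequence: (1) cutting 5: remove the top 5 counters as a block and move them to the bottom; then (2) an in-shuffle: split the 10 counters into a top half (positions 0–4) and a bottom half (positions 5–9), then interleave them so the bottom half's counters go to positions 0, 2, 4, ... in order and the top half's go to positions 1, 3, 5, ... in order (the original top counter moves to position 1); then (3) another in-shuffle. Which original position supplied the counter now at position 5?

1

Undo the operations in reverse order, starting from position 5:
  undo op 3 (in-shuffle, from top half): 5 ← 2
  undo op 2 (in-shuffle, from bottom half): 2 ← 6
  undo op 1 (cut 5): 6 ← 1
So the counter at position 5 came from original position 1.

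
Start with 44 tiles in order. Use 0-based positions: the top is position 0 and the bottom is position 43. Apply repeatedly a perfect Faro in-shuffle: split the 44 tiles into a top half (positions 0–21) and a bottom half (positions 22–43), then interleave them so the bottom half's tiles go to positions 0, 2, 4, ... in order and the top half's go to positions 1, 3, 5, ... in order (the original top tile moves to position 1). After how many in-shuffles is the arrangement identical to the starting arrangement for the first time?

The in-shuffle permutes the 44 positions with cycle lengths [2, 4, 4, 4, 6, 12, 12].
Every tile is home exactly when every cycle has completed a whole number of laps, i.e. after lcm(2, 4, 6, 12) = 12 in-shuffles.

12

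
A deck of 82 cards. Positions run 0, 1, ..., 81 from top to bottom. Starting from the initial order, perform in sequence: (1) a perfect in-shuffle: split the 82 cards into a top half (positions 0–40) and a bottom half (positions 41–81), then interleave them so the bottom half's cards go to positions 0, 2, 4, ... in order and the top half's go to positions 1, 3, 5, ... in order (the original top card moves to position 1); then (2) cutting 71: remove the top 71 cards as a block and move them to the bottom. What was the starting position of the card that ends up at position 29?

50

Undo the operations in reverse order, starting from position 29:
  undo op 2 (cut 71): 29 ← 18
  undo op 1 (in-shuffle, from bottom half): 18 ← 50
So the card at position 29 came from original position 50.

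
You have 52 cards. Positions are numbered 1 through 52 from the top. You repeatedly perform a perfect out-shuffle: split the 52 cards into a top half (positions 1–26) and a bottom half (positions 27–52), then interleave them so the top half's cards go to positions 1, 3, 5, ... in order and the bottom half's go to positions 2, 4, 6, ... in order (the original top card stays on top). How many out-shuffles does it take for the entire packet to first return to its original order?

8

The out-shuffle permutes the 52 positions with cycle lengths [1, 1, 2, 8, 8, 8, 8, 8, 8].
Every card is home exactly when every cycle has completed a whole number of laps, i.e. after lcm(1, 2, 8) = 8 out-shuffles.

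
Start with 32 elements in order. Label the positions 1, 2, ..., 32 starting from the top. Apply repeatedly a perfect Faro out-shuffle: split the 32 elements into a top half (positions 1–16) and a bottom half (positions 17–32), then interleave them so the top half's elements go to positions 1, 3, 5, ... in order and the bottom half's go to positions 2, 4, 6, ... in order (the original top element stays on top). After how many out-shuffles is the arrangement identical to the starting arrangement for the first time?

The out-shuffle permutes the 32 positions with cycle lengths [1, 1, 5, 5, 5, 5, 5, 5].
Every element is home exactly when every cycle has completed a whole number of laps, i.e. after lcm(1, 5) = 5 out-shuffles.

5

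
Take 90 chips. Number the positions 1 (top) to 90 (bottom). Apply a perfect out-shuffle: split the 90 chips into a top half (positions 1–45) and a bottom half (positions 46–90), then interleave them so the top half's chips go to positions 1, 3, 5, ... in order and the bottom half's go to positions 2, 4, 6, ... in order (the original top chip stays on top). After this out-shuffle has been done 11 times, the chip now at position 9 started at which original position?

9

Work backwards from position 9, undoing one out-shuffle at a time:
9 ← 5 ← 3 ← 2 ← 46 ← 68 ← 79 ← 40 ← 65 ← 33 ← 17 ← 9
So the chip now at position 9 started at position 9.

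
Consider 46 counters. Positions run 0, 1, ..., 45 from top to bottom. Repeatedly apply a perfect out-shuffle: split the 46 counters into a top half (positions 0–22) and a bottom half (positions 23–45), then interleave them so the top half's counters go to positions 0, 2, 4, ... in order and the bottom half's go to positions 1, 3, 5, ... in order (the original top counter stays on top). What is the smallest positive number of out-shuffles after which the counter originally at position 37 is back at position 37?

12

Follow position 37 under repeated out-shuffles:
37 → 29 → 13 → 26 → 7 → 14 → 28 → 11 → 22 → 44 → 43 → 41 → 37
It first returns after 12 out-shuffles.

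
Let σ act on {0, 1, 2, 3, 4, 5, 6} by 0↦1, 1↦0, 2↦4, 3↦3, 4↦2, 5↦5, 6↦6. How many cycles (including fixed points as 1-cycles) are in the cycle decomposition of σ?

Cycle decomposition: (0 1) (2 4) (3) (5) (6).
5 cycles.

5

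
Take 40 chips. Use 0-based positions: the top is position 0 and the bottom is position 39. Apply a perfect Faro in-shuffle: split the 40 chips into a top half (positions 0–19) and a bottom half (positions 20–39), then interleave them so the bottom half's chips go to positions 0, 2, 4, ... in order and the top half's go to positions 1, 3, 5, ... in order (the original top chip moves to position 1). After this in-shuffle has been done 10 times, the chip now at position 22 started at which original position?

17

Work backwards from position 22, undoing one in-shuffle at a time:
22 ← 31 ← 15 ← 7 ← 3 ← 1 ← 0 ← 20 ← 30 ← 35 ← 17
So the chip now at position 22 started at position 17.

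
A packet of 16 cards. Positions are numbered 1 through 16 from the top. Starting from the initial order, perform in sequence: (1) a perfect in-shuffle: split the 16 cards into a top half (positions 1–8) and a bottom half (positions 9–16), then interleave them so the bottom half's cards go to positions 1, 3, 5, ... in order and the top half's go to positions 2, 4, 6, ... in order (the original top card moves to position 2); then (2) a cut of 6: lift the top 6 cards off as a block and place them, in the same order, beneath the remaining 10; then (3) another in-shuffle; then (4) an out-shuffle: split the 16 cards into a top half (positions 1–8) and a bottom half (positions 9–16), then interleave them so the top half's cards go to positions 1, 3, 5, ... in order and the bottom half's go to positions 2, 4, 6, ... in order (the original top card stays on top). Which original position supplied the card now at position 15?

5

Undo the operations in reverse order, starting from position 15:
  undo op 4 (out-shuffle, from top half): 15 ← 8
  undo op 3 (in-shuffle, from top half): 8 ← 4
  undo op 2 (cut 6): 4 ← 10
  undo op 1 (in-shuffle, from top half): 10 ← 5
So the card at position 15 came from original position 5.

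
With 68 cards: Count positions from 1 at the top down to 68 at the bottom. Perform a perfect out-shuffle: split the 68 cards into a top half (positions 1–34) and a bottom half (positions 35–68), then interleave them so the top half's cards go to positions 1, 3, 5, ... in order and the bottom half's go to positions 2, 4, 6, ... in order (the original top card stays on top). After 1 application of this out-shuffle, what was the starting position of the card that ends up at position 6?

Work backwards from position 6, undoing one out-shuffle at a time:
6 ← 37
So the card now at position 6 started at position 37.

37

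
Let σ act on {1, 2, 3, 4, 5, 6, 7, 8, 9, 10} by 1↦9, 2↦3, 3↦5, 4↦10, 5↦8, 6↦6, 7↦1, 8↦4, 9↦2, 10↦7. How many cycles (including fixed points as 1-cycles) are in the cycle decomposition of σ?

Cycle decomposition: (1 9 2 3 5 8 4 10 7) (6).
2 cycles.

2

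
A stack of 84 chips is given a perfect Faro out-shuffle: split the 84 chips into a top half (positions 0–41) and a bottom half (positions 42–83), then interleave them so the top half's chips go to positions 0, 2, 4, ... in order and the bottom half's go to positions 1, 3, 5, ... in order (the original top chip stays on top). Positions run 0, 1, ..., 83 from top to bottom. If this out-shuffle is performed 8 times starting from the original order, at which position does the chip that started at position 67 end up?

54

Track the chip's position through each out-shuffle:
67 → 51 → 19 → 38 → 76 → 69 → 55 → 27 → 54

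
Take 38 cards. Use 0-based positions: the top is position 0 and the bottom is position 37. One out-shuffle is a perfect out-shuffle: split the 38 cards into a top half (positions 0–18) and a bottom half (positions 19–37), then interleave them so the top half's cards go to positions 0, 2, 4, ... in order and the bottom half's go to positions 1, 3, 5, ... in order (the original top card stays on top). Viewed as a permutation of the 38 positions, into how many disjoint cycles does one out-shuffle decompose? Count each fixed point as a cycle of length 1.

3

Trace each unvisited position around until it returns:
(0) (1 2 4 8 16 32 ... len 36) (37)
3 cycles in total.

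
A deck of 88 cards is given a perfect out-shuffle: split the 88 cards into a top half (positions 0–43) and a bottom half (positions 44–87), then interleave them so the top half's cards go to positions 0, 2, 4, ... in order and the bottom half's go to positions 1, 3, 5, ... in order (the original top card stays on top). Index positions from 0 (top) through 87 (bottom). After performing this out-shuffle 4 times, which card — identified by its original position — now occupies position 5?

Work backwards from position 5, undoing one out-shuffle at a time:
5 ← 46 ← 23 ← 55 ← 71
So the card now at position 5 started at position 71.

71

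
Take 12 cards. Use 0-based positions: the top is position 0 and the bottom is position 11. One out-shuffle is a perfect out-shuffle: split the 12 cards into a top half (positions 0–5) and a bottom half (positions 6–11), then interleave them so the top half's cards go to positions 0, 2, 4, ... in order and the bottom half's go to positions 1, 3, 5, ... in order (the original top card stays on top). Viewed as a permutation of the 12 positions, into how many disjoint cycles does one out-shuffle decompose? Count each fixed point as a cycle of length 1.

3

Trace each unvisited position around until it returns:
(0) (1 2 4 8 5 10 9 7 3 6) (11)
3 cycles in total.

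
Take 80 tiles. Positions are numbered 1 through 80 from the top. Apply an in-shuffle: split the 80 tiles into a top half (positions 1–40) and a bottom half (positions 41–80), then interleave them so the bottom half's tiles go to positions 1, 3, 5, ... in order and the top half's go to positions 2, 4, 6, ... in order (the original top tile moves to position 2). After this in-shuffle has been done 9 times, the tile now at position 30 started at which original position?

51

Work backwards from position 30, undoing one in-shuffle at a time:
30 ← 15 ← 48 ← 24 ← 12 ← 6 ← 3 ← 42 ← 21 ← 51
So the tile now at position 30 started at position 51.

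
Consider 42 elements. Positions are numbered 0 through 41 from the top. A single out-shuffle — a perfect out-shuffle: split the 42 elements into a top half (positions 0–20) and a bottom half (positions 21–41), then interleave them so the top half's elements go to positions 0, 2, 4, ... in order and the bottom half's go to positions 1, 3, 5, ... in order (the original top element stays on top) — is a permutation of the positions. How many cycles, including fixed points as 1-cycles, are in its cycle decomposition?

Trace each unvisited position around until it returns:
(0) (1 2 4 8 16 32 ... len 20) (3 6 12 24 7 14 ... len 20) (41)
4 cycles in total.

4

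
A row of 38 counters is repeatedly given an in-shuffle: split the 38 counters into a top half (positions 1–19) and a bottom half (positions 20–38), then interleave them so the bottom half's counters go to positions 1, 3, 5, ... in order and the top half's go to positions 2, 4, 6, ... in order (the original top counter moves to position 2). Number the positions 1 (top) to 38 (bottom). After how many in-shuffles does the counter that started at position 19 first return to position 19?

Follow position 19 under repeated in-shuffles:
19 → 38 → 37 → 35 → 31 → 23 → 7 → 14 → 28 → 17 → 34 → 29 → 19
It first returns after 12 in-shuffles.

12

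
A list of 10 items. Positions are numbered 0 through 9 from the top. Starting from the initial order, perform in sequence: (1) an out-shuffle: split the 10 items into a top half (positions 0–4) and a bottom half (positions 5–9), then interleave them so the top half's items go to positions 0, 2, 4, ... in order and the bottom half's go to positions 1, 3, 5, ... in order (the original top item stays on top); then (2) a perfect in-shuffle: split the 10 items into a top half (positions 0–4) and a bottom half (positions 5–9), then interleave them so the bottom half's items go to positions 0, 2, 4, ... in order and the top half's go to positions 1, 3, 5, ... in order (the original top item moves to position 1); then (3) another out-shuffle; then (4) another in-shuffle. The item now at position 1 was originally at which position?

7

Undo the operations in reverse order, starting from position 1:
  undo op 4 (in-shuffle, from top half): 1 ← 0
  undo op 3 (out-shuffle, from top half): 0 ← 0
  undo op 2 (in-shuffle, from bottom half): 0 ← 5
  undo op 1 (out-shuffle, from bottom half): 5 ← 7
So the item at position 1 came from original position 7.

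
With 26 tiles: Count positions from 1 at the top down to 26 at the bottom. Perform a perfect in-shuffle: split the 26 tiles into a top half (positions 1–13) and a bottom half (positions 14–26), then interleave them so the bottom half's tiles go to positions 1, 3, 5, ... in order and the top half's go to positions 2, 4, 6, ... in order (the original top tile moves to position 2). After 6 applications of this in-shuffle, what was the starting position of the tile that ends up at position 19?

10

Work backwards from position 19, undoing one in-shuffle at a time:
19 ← 23 ← 25 ← 26 ← 13 ← 20 ← 10
So the tile now at position 19 started at position 10.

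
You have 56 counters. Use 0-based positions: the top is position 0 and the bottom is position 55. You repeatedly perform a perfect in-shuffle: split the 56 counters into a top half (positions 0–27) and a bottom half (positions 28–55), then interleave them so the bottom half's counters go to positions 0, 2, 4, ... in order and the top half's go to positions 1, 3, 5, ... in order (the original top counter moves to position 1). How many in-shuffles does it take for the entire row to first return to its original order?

18

The in-shuffle permutes the 56 positions with cycle lengths [2, 18, 18, 18].
Every counter is home exactly when every cycle has completed a whole number of laps, i.e. after lcm(2, 18) = 18 in-shuffles.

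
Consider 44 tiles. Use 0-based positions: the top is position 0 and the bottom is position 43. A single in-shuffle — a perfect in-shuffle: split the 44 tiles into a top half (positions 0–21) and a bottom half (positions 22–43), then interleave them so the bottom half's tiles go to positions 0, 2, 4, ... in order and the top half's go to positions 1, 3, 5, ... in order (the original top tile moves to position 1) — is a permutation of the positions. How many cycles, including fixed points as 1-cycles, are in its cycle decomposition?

7

Trace each unvisited position around until it returns:
(0 1 3 7 15 31 ... len 12) (2 5 11 23) (4 9 19 39 34 24) (6 13 27 10 21 43 ... len 12) (8 17 35 26) (14 29) (20 41 38 32)
7 cycles in total.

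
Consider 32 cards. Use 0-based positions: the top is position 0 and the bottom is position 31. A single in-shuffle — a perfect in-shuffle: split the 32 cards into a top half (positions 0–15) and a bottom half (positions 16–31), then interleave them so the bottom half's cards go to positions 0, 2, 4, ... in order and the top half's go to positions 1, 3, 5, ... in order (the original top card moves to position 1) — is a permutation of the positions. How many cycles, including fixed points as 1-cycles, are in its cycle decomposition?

Trace each unvisited position around until it returns:
(0 1 3 7 15 31 30 28 24 16) (2 5 11 23 14 29 26 20 8 17) (4 9 19 6 13 27 22 12 25 18) (10 21)
4 cycles in total.

4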